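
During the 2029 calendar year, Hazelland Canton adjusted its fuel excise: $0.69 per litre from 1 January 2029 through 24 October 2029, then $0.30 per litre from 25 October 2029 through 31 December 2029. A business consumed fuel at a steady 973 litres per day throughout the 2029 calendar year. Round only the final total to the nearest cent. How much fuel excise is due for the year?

1 January – 24 October 2029: 297 days × 973 litres/day = 288,981 litres at $0.69/litre → $199,396.89
25 October – 31 December 2029: 68 days × 973 litres/day = 66,164 litres at $0.30/litre → $19,849.20

$219,246.09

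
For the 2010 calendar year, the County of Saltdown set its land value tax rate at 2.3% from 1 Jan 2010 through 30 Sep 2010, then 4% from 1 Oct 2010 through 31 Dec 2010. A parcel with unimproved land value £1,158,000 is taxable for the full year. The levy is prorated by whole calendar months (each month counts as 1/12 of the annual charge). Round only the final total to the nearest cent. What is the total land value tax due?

£31,555.50

1 Jan – 30 Sep 2010: 9 months at 2.3% → £1,158,000 × 2.3% × 9/12 = £19,975.5000
1 Oct – 31 Dec 2010: 3 months at 4% → £1,158,000 × 4% × 3/12 = £11,580.0000
Total = £31,555.5000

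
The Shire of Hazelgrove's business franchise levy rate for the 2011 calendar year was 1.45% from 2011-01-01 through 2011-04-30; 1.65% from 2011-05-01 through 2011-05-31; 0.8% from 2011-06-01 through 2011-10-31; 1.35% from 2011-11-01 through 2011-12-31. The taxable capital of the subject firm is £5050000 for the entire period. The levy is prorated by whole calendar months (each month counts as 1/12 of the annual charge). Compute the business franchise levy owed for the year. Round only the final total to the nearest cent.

2011-01-01 to 2011-04-30: 4 months at 1.45% → £5050000 × 1.45% × 4/12 = £24408.3333
2011-05-01 to 2011-05-31: 1 month at 1.65% → £5050000 × 1.65% × 1/12 = £6943.7500
2011-06-01 to 2011-10-31: 5 months at 0.8% → £5050000 × 0.8% × 5/12 = £16833.3333
2011-11-01 to 2011-12-31: 2 months at 1.35% → £5050000 × 1.35% × 2/12 = £11362.5000
Total = £59547.9167

£59547.92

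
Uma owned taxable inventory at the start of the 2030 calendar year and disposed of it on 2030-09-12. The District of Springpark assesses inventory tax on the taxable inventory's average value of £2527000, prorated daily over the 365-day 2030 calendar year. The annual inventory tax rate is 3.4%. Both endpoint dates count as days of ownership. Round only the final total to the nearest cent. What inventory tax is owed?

Days held (2030-01-01 to 2030-09-12): 255 out of 365
Tax = £2527000 × 3.4% × 255/365 = £60024.9041

£60024.90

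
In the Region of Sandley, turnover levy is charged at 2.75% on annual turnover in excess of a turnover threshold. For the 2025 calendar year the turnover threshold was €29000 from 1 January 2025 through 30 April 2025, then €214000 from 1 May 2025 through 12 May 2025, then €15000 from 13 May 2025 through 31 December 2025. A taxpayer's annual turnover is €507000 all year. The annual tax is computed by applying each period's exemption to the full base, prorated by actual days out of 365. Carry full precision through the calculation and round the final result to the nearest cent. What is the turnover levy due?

€13223.51

1 January – 30 April 2025: 120 days, exemption €29000 → (€507000 − €29000) × 2.75% × 120/365 = €4321.6438
1 May – 12 May 2025: 12 days, exemption €214000 → (€507000 − €214000) × 2.75% × 12/365 = €264.9041
13 May – 31 December 2025: 233 days, exemption €15000 → (€507000 − €15000) × 2.75% × 233/365 = €8636.9589
Total = €13223.5068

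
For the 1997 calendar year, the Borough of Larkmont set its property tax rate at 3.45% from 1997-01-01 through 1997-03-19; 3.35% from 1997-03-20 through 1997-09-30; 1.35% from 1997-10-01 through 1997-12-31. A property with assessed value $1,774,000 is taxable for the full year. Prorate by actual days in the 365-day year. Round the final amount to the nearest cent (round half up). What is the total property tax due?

1997-01-01 to 1997-03-19: 78 days at 3.45% → $1,774,000 × 3.45% × 78/365 = $13,078.9973
1997-03-20 to 1997-09-30: 195 days at 3.35% → $1,774,000 × 3.35% × 195/365 = $31,749.7397
1997-10-01 to 1997-12-31: 92 days at 1.35% → $1,774,000 × 1.35% × 92/365 = $6,036.4603
Total = $50,865.1973

$50,865.20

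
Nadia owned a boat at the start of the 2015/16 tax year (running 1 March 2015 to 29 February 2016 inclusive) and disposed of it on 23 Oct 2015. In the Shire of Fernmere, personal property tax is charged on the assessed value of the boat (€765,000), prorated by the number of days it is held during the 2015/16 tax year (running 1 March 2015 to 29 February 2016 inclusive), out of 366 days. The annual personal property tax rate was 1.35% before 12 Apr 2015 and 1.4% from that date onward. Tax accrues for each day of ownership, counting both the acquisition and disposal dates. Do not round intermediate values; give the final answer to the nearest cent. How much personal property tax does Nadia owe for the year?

€6,891.27

1 Mar – 11 Apr 2015: 42 days at 1.35% → €765,000 × 1.35% × 42/366 = €1,185.1230
12 Apr – 23 Oct 2015: 195 days at 1.4% → €765,000 × 1.4% × 195/366 = €5,706.1475
Total = €6,891.2705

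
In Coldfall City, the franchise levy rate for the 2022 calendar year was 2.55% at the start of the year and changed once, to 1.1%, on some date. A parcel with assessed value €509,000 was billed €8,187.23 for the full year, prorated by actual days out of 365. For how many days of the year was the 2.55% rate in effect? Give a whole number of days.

128 days

Let d = days at the first rate; then 365 − d days at the second rate.
€509,000 × [2.55%·d + 1.1%·(365−d)] / 365 = €8,187.23
Solving gives d = 128, so the new rate took effect on 9 May 2022.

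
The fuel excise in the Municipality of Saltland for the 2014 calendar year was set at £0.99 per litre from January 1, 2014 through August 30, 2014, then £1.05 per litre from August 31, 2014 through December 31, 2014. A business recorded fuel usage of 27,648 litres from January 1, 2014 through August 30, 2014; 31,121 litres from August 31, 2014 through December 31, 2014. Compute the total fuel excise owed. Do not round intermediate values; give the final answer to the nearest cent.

£60,048.57

January 1 – August 30, 2014: 27,648 litres at £0.99/litre → £27,371.52
August 31 – December 31, 2014: 31,121 litres at £1.05/litre → £32,677.05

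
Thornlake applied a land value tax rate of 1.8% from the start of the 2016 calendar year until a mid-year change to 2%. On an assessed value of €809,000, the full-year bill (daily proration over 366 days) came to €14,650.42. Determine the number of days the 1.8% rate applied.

Let d = days at the first rate; then 366 − d days at the second rate.
€809,000 × [1.8%·d + 2%·(366−d)] / 366 = €14,650.42
Solving gives d = 346, so the new rate took effect on 12 Dec 2016.

346 days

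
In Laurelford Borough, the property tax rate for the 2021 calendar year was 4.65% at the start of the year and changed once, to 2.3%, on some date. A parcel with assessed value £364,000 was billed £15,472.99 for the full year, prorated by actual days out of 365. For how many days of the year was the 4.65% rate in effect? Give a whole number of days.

Let d = days at the first rate; then 365 − d days at the second rate.
£364,000 × [4.65%·d + 2.3%·(365−d)] / 365 = £15,472.99
Solving gives d = 303, so the new rate took effect on 31 October 2021.

303 days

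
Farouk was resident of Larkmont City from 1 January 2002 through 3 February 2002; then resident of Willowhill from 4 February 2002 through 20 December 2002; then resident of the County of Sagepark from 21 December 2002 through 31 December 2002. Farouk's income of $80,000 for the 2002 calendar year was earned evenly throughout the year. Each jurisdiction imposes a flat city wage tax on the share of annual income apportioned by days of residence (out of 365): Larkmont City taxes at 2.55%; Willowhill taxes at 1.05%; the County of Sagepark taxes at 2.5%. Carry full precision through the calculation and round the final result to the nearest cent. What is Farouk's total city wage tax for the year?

$986.74

Larkmont City, 1 January – 3 February 2002: 34 days → $80,000 × 2.55% × 34/365 = $190.0274
Willowhill, 4 February – 20 December 2002: 320 days → $80,000 × 1.05% × 320/365 = $736.4384
The County of Sagepark, 21 December – 31 December 2002: 11 days → $80,000 × 2.5% × 11/365 = $60.2740
Total = $986.7397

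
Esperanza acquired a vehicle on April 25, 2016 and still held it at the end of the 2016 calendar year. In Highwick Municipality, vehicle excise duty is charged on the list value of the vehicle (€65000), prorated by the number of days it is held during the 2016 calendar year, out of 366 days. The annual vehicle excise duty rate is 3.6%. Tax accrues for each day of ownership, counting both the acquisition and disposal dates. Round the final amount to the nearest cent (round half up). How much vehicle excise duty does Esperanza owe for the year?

Days held (April 25 – December 31, 2016): 251 out of 366
Tax = €65000 × 3.6% × 251/366 = €1604.7541

€1604.75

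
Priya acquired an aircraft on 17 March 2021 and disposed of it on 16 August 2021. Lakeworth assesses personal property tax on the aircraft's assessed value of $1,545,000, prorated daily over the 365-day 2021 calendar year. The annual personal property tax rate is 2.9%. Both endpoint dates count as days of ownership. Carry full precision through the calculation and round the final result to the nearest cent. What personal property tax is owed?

$18,781.27

Days held (17 March – 16 August 2021): 153 out of 365
Tax = $1,545,000 × 2.9% × 153/365 = $18,781.2740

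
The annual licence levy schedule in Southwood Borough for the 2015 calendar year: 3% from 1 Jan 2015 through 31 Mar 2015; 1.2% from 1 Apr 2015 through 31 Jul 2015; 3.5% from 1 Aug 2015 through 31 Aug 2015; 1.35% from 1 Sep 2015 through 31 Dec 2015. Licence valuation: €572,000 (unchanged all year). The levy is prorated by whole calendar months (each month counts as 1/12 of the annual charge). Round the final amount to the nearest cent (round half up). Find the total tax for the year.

1 Jan – 31 Mar 2015: 3 months at 3% → €572,000 × 3% × 3/12 = €4,290.0000
1 Apr – 31 Jul 2015: 4 months at 1.2% → €572,000 × 1.2% × 4/12 = €2,288.0000
1 Aug – 31 Aug 2015: 1 month at 3.5% → €572,000 × 3.5% × 1/12 = €1,668.3333
1 Sep – 31 Dec 2015: 4 months at 1.35% → €572,000 × 1.35% × 4/12 = €2,574.0000
Total = €10,820.3333

€10,820.33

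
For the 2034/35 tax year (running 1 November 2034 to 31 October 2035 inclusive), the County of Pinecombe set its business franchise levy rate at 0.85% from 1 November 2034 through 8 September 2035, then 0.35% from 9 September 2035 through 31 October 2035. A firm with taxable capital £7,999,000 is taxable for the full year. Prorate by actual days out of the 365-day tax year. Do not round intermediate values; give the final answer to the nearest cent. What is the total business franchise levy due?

£62,184.01

1 November 2034 – 8 September 2035: 312 days at 0.85% → £7,999,000 × 0.85% × 312/365 = £58,118.7616
9 September – 31 October 2035: 53 days at 0.35% → £7,999,000 × 0.35% × 53/365 = £4,065.2452
Total = £62,184.0068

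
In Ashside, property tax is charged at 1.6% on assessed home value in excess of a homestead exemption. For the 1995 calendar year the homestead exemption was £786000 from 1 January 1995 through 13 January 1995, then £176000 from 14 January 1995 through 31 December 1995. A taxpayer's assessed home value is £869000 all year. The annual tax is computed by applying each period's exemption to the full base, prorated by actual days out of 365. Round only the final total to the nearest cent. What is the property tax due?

1 January – 13 January 1995: 13 days, exemption £786000 → (£869000 − £786000) × 1.6% × 13/365 = £47.2986
14 January – 31 December 1995: 352 days, exemption £176000 → (£869000 − £176000) × 1.6% × 352/365 = £10693.0849
Total = £10740.3836

£10740.38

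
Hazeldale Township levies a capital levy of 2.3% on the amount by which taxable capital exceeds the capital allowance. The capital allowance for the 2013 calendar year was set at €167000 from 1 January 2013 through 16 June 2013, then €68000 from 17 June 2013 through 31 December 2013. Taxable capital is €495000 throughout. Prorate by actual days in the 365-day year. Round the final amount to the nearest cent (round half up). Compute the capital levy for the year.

1 January – 16 June 2013: 167 days, exemption €167000 → (€495000 − €167000) × 2.3% × 167/365 = €3451.6384
17 June – 31 December 2013: 198 days, exemption €68000 → (€495000 − €68000) × 2.3% × 198/365 = €5327.5562
Total = €8779.1945

€8779.19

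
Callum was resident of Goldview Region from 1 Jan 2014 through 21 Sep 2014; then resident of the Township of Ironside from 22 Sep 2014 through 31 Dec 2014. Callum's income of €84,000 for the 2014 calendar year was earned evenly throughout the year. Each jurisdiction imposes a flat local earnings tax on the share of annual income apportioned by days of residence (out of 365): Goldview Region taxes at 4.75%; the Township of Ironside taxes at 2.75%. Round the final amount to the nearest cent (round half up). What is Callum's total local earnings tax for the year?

Goldview Region, 1 Jan – 21 Sep 2014: 264 days → €84,000 × 4.75% × 264/365 = €2,885.9178
The Township of Ironside, 22 Sep – 31 Dec 2014: 101 days → €84,000 × 2.75% × 101/365 = €639.2055
Total = €3,525.1233

€3,525.12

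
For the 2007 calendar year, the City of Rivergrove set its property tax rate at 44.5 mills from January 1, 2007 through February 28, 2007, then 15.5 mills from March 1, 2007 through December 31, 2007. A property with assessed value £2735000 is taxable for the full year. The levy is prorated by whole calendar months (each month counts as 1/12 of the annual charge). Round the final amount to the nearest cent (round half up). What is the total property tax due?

£55611.67

January 1 – February 28, 2007: 2 months at 44.5 mills → £2735000 × 4.45% × 2/12 = £20284.5833
March 1 – December 31, 2007: 10 months at 15.5 mills → £2735000 × 1.55% × 10/12 = £35327.0833
Total = £55611.6667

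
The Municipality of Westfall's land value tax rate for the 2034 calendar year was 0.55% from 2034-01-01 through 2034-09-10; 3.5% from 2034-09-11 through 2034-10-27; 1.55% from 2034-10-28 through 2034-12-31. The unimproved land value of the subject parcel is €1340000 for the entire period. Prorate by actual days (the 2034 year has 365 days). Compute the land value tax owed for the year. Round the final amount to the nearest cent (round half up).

2034-01-01 to 2034-09-10: 253 days at 0.55% → €1340000 × 0.55% × 253/365 = €5108.5205
2034-09-11 to 2034-10-27: 47 days at 3.5% → €1340000 × 3.5% × 47/365 = €6039.1781
2034-10-28 to 2034-12-31: 65 days at 1.55% → €1340000 × 1.55% × 65/365 = €3698.7671
Total = €14846.4658

€14846.47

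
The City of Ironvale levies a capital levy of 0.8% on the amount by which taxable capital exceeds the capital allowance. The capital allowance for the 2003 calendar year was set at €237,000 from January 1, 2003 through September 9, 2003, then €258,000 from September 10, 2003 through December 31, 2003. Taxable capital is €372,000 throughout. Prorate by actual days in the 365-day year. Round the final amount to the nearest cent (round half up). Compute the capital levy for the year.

January 1 – September 9, 2003: 252 days, exemption €237,000 → (€372,000 − €237,000) × 0.8% × 252/365 = €745.6438
September 10 – December 31, 2003: 113 days, exemption €258,000 → (€372,000 − €258,000) × 0.8% × 113/365 = €282.3452
Total = €1,027.9890

€1,027.99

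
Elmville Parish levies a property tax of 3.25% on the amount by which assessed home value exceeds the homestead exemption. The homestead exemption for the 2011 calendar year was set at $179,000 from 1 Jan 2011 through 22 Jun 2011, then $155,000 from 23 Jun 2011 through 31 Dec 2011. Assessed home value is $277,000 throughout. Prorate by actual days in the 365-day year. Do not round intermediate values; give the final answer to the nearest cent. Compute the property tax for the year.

1 Jan – 22 Jun 2011: 173 days, exemption $179,000 → ($277,000 − $179,000) × 3.25% × 173/365 = $1,509.6027
23 Jun – 31 Dec 2011: 192 days, exemption $155,000 → ($277,000 − $155,000) × 3.25% × 192/365 = $2,085.6986
Total = $3,595.3014

$3,595.30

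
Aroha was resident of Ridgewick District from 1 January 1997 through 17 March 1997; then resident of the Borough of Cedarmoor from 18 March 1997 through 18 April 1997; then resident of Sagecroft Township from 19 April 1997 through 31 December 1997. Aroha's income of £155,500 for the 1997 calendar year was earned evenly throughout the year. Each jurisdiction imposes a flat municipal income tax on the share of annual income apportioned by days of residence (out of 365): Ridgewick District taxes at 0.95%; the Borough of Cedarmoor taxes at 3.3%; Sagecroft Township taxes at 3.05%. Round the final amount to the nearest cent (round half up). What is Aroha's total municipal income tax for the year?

Ridgewick District, 1 January – 17 March 1997: 76 days → £155,500 × 0.95% × 76/365 = £307.5918
The Borough of Cedarmoor, 18 March – 18 April 1997: 32 days → £155,500 × 3.3% × 32/365 = £449.8849
Sagecroft Township, 19 April – 31 December 1997: 257 days → £155,500 × 3.05% × 257/365 = £3,339.4158
Total = £4,096.8925

£4,096.89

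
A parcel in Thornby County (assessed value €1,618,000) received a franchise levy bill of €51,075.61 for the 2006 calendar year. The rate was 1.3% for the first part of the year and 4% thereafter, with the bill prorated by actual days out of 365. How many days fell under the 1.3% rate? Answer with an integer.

114 days

Let d = days at the first rate; then 365 − d days at the second rate.
€1,618,000 × [1.3%·d + 4%·(365−d)] / 365 = €51,075.61
Solving gives d = 114, so the new rate took effect on April 25, 2006.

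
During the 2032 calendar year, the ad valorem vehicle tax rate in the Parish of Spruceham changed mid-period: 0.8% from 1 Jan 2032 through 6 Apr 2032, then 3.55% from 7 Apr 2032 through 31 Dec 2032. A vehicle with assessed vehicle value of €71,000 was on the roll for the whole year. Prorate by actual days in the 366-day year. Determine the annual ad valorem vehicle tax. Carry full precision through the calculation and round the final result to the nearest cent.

€2,003.03

1 Jan – 6 Apr 2032: 97 days at 0.8% → €71,000 × 0.8% × 97/366 = €150.5355
7 Apr – 31 Dec 2032: 269 days at 3.55% → €71,000 × 3.55% × 269/366 = €1,852.4986
Total = €2,003.0342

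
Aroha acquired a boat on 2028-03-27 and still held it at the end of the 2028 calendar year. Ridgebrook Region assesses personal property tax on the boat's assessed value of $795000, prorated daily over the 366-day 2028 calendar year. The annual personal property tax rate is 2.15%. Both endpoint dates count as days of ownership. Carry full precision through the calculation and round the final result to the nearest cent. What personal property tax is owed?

$13076.23

Days held (2028-03-27 to 2028-12-31): 280 out of 366
Tax = $795000 × 2.15% × 280/366 = $13076.2295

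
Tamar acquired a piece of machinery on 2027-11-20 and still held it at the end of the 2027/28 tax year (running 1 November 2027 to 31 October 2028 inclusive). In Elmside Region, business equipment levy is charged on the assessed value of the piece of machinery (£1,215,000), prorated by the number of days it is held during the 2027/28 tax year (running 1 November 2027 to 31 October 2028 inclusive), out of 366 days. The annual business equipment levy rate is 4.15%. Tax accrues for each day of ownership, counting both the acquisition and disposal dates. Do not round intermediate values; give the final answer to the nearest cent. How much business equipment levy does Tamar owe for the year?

Days held (2027-11-20 to 2028-10-31): 347 out of 366
Tax = £1,215,000 × 4.15% × 347/366 = £47,804.9385

£47,804.94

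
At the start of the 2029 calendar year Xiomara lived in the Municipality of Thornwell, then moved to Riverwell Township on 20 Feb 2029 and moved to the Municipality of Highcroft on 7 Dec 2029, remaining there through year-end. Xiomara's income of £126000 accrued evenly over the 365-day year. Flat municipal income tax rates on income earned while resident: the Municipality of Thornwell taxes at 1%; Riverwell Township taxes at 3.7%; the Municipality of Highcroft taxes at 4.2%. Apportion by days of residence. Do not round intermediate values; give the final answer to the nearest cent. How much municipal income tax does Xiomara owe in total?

The Municipality of Thornwell, 1 Jan – 19 Feb 2029: 50 days → £126000 × 1% × 50/365 = £172.6027
Riverwell Township, 20 Feb – 6 Dec 2029: 290 days → £126000 × 3.7% × 290/365 = £3704.0548
The Municipality of Highcroft, 7 Dec – 31 Dec 2029: 25 days → £126000 × 4.2% × 25/365 = £362.4658
Total = £4239.1233

£4239.12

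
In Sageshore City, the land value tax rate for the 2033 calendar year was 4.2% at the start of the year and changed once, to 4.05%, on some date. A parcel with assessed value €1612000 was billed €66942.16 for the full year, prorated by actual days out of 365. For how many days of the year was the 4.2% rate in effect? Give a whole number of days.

Let d = days at the first rate; then 365 − d days at the second rate.
€1612000 × [4.2%·d + 4.05%·(365−d)] / 365 = €66942.16
Solving gives d = 250, so the new rate took effect on 8 Sep 2033.

250 days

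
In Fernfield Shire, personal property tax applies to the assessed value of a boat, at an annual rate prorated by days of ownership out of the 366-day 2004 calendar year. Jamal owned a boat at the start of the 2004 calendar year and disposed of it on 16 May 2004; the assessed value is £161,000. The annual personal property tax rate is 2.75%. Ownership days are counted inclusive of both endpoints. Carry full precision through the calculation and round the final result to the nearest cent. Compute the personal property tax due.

Days held (1 Jan – 16 May 2004): 137 out of 366
Tax = £161,000 × 2.75% × 137/366 = £1,657.2883

£1,657.29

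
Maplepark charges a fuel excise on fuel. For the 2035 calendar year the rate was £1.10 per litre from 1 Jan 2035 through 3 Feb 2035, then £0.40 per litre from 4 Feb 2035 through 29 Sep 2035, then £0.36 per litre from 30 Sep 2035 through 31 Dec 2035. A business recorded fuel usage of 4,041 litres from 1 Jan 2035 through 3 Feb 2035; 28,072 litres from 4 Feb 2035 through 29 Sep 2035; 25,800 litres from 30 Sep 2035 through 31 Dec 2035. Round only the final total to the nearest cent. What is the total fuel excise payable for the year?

1 Jan – 3 Feb 2035: 4,041 litres at £1.10/litre → £4445.10
4 Feb – 29 Sep 2035: 28,072 litres at £0.40/litre → £11228.80
30 Sep – 31 Dec 2035: 25,800 litres at £0.36/litre → £9288.00

£24961.90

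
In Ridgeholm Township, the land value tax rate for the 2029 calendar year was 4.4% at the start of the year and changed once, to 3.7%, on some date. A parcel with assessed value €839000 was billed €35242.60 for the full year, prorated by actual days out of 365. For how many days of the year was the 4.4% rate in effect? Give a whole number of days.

Let d = days at the first rate; then 365 − d days at the second rate.
€839000 × [4.4%·d + 3.7%·(365−d)] / 365 = €35242.60
Solving gives d = 261, so the new rate took effect on 19 September 2029.

261 days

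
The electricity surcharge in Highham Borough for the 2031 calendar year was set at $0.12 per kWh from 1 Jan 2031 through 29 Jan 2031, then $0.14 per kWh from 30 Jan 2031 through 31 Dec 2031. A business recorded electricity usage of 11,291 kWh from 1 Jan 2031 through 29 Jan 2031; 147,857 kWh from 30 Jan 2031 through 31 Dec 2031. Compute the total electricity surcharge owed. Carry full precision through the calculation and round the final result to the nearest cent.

$22,054.90

1 Jan – 29 Jan 2031: 11,291 kWh at $0.12/kWh → $1,354.92
30 Jan – 31 Dec 2031: 147,857 kWh at $0.14/kWh → $20,699.98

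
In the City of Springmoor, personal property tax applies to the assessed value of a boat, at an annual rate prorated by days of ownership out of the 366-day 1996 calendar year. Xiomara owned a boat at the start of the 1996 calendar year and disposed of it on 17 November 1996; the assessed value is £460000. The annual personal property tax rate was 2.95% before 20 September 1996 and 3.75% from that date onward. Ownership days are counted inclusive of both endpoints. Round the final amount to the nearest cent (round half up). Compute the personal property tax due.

£12531.86

1 January – 19 September 1996: 263 days at 2.95% → £460000 × 2.95% × 263/366 = £9751.1202
20 September – 17 November 1996: 59 days at 3.75% → £460000 × 3.75% × 59/366 = £2780.7377
Total = £12531.8579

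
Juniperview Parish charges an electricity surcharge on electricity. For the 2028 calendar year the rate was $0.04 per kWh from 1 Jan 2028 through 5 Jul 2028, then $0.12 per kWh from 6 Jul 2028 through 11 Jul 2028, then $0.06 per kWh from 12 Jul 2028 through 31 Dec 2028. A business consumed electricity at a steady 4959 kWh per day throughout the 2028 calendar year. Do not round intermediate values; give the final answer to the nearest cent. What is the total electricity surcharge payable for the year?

1 Jan – 5 Jul 2028: 187 days × 4959 kWh/day = 927,333 kWh at $0.04/kWh → $37,093.32
6 Jul – 11 Jul 2028: 6 days × 4959 kWh/day = 29,754 kWh at $0.12/kWh → $3,570.48
12 Jul – 31 Dec 2028: 173 days × 4959 kWh/day = 857,907 kWh at $0.06/kWh → $51,474.42

$92,138.22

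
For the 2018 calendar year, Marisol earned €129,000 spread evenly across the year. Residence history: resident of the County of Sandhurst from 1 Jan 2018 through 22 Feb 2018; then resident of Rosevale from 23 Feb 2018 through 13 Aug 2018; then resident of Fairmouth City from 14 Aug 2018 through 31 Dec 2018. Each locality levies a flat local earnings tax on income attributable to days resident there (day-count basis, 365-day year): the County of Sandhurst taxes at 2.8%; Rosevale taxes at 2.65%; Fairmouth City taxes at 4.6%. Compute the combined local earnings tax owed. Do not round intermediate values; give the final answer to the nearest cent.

The County of Sandhurst, 1 Jan – 22 Feb 2018: 53 days → €129,000 × 2.8% × 53/365 = €524.4822
Rosevale, 23 Feb – 13 Aug 2018: 172 days → €129,000 × 2.65% × 172/365 = €1,610.9096
Fairmouth City, 14 Aug – 31 Dec 2018: 140 days → €129,000 × 4.6% × 140/365 = €2,276.0548
Total = €4,411.4466

€4,411.45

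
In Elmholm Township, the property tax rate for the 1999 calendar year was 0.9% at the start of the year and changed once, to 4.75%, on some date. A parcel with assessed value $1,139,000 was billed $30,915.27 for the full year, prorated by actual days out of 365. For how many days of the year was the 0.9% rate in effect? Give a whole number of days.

193 days

Let d = days at the first rate; then 365 − d days at the second rate.
$1,139,000 × [0.9%·d + 4.75%·(365−d)] / 365 = $30,915.27
Solving gives d = 193, so the new rate took effect on 13 July 1999.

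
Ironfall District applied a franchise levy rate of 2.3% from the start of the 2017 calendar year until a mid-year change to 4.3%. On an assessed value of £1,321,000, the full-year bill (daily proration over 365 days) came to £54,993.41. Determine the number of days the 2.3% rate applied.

25 days

Let d = days at the first rate; then 365 − d days at the second rate.
£1,321,000 × [2.3%·d + 4.3%·(365−d)] / 365 = £54,993.41
Solving gives d = 25, so the new rate took effect on January 26, 2017.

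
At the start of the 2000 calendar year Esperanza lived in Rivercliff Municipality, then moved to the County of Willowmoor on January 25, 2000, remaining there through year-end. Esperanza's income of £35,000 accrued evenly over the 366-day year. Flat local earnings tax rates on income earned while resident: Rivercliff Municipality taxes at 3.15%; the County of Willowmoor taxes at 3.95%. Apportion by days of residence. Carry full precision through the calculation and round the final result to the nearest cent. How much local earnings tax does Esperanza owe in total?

£1,364.14

Rivercliff Municipality, January 1 – January 24, 2000: 24 days → £35,000 × 3.15% × 24/366 = £72.2951
The County of Willowmoor, January 25 – December 31, 2000: 342 days → £35,000 × 3.95% × 342/366 = £1,291.8443
Total = £1,364.1393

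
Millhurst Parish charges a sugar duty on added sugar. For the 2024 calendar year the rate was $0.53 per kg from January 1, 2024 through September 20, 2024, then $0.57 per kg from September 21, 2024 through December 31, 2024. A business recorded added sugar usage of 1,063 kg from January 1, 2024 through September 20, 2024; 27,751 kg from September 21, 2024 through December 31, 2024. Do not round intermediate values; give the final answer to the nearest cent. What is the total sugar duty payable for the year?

January 1 – September 20, 2024: 1,063 kg at $0.53/kg → $563.39
September 21 – December 31, 2024: 27,751 kg at $0.57/kg → $15818.07

$16381.46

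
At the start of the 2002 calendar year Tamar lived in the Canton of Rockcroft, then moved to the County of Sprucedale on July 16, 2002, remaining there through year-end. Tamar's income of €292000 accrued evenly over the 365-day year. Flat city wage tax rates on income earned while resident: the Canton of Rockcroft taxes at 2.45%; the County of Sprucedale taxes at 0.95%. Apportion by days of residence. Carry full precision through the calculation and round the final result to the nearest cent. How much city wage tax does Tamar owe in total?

€5126.00

The Canton of Rockcroft, January 1 – July 15, 2002: 196 days → €292000 × 2.45% × 196/365 = €3841.6000
The County of Sprucedale, July 16 – December 31, 2002: 169 days → €292000 × 0.95% × 169/365 = €1284.4000
Total = €5126.0000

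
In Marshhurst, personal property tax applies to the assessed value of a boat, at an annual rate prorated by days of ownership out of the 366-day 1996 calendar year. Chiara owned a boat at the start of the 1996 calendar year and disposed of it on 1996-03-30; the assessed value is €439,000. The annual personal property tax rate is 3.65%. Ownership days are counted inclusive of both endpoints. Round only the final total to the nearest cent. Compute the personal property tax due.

Days held (1996-01-01 to 1996-03-30): 90 out of 366
Tax = €439,000 × 3.65% × 90/366 = €3,940.2049

€3,940.20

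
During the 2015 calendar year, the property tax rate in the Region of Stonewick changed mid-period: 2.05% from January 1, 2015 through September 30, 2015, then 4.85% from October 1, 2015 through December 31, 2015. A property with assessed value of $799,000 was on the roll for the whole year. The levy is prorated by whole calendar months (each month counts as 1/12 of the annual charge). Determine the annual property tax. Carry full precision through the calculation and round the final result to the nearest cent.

$21,972.50

January 1 – September 30, 2015: 9 months at 2.05% → $799,000 × 2.05% × 9/12 = $12,284.6250
October 1 – December 31, 2015: 3 months at 4.85% → $799,000 × 4.85% × 3/12 = $9,687.8750
Total = $21,972.5000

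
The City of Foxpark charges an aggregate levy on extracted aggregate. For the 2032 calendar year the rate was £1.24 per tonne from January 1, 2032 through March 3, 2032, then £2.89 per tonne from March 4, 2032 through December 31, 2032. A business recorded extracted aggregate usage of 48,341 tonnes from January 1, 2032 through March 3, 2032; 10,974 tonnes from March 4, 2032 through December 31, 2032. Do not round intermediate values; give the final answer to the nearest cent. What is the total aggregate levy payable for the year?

January 1 – March 3, 2032: 48,341 tonnes at £1.24/tonne → £59,942.84
March 4 – December 31, 2032: 10,974 tonnes at £2.89/tonne → £31,714.86

£91,657.70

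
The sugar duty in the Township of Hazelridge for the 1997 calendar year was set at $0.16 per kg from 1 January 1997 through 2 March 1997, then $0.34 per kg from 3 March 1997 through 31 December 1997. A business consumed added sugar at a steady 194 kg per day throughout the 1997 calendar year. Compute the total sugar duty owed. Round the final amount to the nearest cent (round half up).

1 January – 2 March 1997: 61 days × 194 kg/day = 11,834 kg at $0.16/kg → $1,893.44
3 March – 31 December 1997: 304 days × 194 kg/day = 58,976 kg at $0.34/kg → $20,051.84

$21,945.28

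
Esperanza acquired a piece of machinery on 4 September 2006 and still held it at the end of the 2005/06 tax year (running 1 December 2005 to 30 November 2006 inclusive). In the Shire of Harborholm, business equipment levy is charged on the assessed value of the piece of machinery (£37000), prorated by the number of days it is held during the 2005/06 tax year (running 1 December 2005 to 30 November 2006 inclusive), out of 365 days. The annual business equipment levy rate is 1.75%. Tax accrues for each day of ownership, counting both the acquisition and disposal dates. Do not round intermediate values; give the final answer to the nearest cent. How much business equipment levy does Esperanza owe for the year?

Days held (4 September – 30 November 2006): 88 out of 365
Tax = £37000 × 1.75% × 88/365 = £156.1096

£156.11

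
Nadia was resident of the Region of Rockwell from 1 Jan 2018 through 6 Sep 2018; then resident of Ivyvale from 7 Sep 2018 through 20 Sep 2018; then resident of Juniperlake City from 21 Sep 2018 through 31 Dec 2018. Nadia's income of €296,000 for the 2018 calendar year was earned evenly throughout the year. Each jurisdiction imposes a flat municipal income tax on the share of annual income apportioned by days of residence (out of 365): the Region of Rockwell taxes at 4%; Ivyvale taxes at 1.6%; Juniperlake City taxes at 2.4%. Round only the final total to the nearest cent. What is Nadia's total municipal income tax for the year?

The Region of Rockwell, 1 Jan – 6 Sep 2018: 249 days → €296,000 × 4% × 249/365 = €8,077.1507
Ivyvale, 7 Sep – 20 Sep 2018: 14 days → €296,000 × 1.6% × 14/365 = €181.6548
Juniperlake City, 21 Sep – 31 Dec 2018: 102 days → €296,000 × 2.4% × 102/365 = €1,985.2274
Total = €10,244.0329

€10,244.03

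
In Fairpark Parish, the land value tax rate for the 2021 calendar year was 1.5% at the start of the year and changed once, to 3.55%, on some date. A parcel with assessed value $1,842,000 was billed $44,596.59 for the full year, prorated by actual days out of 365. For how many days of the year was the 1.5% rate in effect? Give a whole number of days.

Let d = days at the first rate; then 365 − d days at the second rate.
$1,842,000 × [1.5%·d + 3.55%·(365−d)] / 365 = $44,596.59
Solving gives d = 201, so the new rate took effect on 21 July 2021.

201 days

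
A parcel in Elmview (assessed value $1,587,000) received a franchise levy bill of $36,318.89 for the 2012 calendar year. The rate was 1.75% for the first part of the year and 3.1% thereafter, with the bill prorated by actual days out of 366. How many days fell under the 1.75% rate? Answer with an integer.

Let d = days at the first rate; then 366 − d days at the second rate.
$1,587,000 × [1.75%·d + 3.1%·(366−d)] / 366 = $36,318.89
Solving gives d = 220, so the new rate took effect on August 8, 2012.

220 days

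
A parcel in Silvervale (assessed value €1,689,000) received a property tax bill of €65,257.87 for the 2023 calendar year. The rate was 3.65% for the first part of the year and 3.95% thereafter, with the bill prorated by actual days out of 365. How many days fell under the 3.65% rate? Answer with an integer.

105 days

Let d = days at the first rate; then 365 − d days at the second rate.
€1,689,000 × [3.65%·d + 3.95%·(365−d)] / 365 = €65,257.87
Solving gives d = 105, so the new rate took effect on 16 April 2023.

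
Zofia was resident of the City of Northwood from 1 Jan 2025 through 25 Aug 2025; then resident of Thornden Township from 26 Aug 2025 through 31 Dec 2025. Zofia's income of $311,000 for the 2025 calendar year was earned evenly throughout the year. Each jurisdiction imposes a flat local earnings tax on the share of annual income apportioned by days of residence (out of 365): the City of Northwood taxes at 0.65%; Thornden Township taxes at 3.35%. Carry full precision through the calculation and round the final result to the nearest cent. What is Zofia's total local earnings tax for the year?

$4,966.20

The City of Northwood, 1 Jan – 25 Aug 2025: 237 days → $311,000 × 0.65% × 237/365 = $1,312.5904
Thornden Township, 26 Aug – 31 Dec 2025: 128 days → $311,000 × 3.35% × 128/365 = $3,653.6110
Total = $4,966.2014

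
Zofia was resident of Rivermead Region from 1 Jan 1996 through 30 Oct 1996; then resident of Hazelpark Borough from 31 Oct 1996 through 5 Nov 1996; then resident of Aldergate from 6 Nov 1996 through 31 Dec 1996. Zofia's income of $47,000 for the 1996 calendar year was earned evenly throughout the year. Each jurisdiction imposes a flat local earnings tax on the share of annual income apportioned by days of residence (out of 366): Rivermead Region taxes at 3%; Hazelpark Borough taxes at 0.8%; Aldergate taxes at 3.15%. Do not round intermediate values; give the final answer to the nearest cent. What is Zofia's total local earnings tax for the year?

$1,403.84

Rivermead Region, 1 Jan – 30 Oct 1996: 304 days → $47,000 × 3% × 304/366 = $1,171.1475
Hazelpark Borough, 31 Oct – 5 Nov 1996: 6 days → $47,000 × 0.8% × 6/366 = $6.1639
Aldergate, 6 Nov – 31 Dec 1996: 56 days → $47,000 × 3.15% × 56/366 = $226.5246
Total = $1,403.8361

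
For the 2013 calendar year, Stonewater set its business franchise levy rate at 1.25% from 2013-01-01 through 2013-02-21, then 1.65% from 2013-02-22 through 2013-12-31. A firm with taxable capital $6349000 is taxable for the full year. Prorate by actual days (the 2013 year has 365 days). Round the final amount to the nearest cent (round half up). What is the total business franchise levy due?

2013-01-01 to 2013-02-21: 52 days at 1.25% → $6349000 × 1.25% × 52/365 = $11306.4384
2013-02-22 to 2013-12-31: 313 days at 1.65% → $6349000 × 1.65% × 313/365 = $89834.0014
Total = $101140.4397

$101140.44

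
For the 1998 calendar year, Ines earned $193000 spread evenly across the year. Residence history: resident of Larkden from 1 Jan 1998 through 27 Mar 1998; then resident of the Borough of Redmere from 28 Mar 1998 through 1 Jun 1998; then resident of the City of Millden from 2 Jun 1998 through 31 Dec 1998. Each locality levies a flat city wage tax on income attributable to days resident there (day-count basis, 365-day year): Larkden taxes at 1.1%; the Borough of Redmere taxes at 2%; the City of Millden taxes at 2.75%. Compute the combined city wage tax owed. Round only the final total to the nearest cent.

Larkden, 1 Jan – 27 Mar 1998: 86 days → $193000 × 1.1% × 86/365 = $500.2137
The Borough of Redmere, 28 Mar – 1 Jun 1998: 66 days → $193000 × 2% × 66/365 = $697.9726
The City of Millden, 2 Jun – 31 Dec 1998: 213 days → $193000 × 2.75% × 213/365 = $3097.2534
Total = $4295.4397

$4295.44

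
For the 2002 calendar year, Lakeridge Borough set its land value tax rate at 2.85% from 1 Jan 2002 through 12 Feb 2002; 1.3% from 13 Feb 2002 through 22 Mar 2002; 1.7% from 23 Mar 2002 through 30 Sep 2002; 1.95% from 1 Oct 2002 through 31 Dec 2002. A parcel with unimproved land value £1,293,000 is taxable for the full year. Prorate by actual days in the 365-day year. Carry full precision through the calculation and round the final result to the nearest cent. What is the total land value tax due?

£24,009.06

1 Jan – 12 Feb 2002: 43 days at 2.85% → £1,293,000 × 2.85% × 43/365 = £4,341.2918
13 Feb – 22 Mar 2002: 38 days at 1.3% → £1,293,000 × 1.3% × 38/365 = £1,749.9781
23 Mar – 30 Sep 2002: 192 days at 1.7% → £1,293,000 × 1.7% × 192/365 = £11,562.6082
1 Oct – 31 Dec 2002: 92 days at 1.95% → £1,293,000 × 1.95% × 92/365 = £6,355.1836
Total = £24,009.0616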